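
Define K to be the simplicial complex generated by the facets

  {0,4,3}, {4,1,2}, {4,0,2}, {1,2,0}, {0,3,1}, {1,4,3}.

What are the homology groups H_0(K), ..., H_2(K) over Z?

H_0 ≅ Z,  H_1 = 0,  H_2 ≅ Z.

K has 5 vertices, 9 edges, 6 triangles.
rank ∂_0 = 0, rank ∂_1 = 4 ⇒ b_0 = 5 − 0 − 4 = 1; all invariant factors of ∂_1 are 1 so no torsion. So H_0 ≅ Z.
rank ∂_1 = 4, rank ∂_2 = 5 ⇒ b_1 = 9 − 4 − 5 = 0; all invariant factors of ∂_2 are 1 so no torsion. So H_1 ≅ 0.
rank ∂_2 = 5, rank ∂_3 = 0 ⇒ b_2 = 6 − 5 − 0 = 1. So H_2 ≅ Z.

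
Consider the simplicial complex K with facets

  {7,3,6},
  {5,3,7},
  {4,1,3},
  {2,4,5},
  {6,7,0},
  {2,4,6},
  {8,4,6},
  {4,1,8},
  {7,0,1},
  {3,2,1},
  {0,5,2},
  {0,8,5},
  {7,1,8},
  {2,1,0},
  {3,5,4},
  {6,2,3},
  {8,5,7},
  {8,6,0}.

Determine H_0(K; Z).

H_0 = Z.

Fix the vertex order 0 < 1 < 2 < 3 < 4 < 5 < 6 < 7 < 8 and write every simplex with vertices in increasing order. Then dim K = 2 and the simplices of K are:

  0-simplices (9): [0], [1], [2], [3], [4], [5], [6], [7], [8]
  1-simplices (27): (27 of them)
  2-simplices (18): [0,1,2], [0,1,7], [0,2,5], [0,5,8], [0,6,7], [0,6,8], [1,2,3], [1,3,4], [1,4,8], [1,7,8], [2,3,6], [2,4,5], [2,4,6], [3,4,5], [3,5,7], [3,6,7], [4,6,8], [5,7,8]

so the chain groups are C_0 ≅ Z^9, C_1 ≅ Z^27, C_2 ≅ Z^18.

Boundary ∂_1: C_1 → C_0 maps an edge to its endpoints' difference, ∂[p,q] = q − p.
The resulting 9×27 matrix has rank 8, and its Smith normal form has invariant factors (1,1,1,1,1,1,1,1).

∂_2: C_2 → C_1 acts by ∂[p,q,r] = [q,r] − [p,r] + [p,q]. For instance
  ∂[3,6,7] = [6,7] − [3,7] + [3,6],
  ∂[1,2,3] = [2,3] − [1,3] + [1,2].
The 27×18 boundary matrix has rank 18 and Smith normal form diag(1,1,1,1,1,1,1,1,1,1,1,1,1,1,1,1,1,2).

From H_k ≅ ker(∂_k) / im(∂_{k+1}) we obtain:

  H_0: rank C_0 − rank ∂_1 = 9 − 8 = 1, and the invariant factors of ∂_1 are all 1, so H_0 ≅ Z.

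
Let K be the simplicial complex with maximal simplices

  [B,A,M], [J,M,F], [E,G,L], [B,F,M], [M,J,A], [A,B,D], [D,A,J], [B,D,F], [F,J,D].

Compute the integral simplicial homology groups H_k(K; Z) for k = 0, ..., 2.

Fix the vertex order A < B < D < E < F < G < J < L < M and write every simplex with vertices in increasing order. Then dim K = 2 and the simplices of K are:

  0-simplices (9): A, B, D, E, F, G, J, L, M
  1-simplices (15): AB, AD, AJ, AM, BD, BF, BM, DF, DJ, EG, EL, FJ, FM, GL, JM
  2-simplices (9): ABD, ABM, ADJ, AJM, BDF, BFM, DFJ, EGL, FJM

Hence C_0 ≅ Z^9, C_1 ≅ Z^15, C_2 ≅ Z^9.

∂_1: C_1 → C_0 sends each edge [p,q] (with p < q) to q − p.
The resulting 9×15 matrix has rank 7, and its Smith normal form has invariant factors (1,1,1,1,1,1,1).

The boundary map ∂_2: C_2 → C_1 acts by ∂[p,q,r] = [q,r] − [p,r] + [p,q]. For instance
  ∂ABD = BD − AD + AB,
  ∂DFJ = FJ − DJ + DF.
The 15×9 boundary matrix has rank 8 and Smith normal form diag(1,1,1,1,1,1,1,1).

Reading off H_k = ker ∂_k / im ∂_{k+1}:

  H_0: rank C_0 − rank ∂_1 = 9 − 7 = 2, and the invariant factors of ∂_1 are all 1, so H_0 ≅ Z^2.
  H_1: rank ker ∂_1 − rank ∂_2 = (15 − 7) − 8 = 0, and the invariant factors of ∂_2 are all 1, so H_1 ≅ 0.
  H_2: rank ker ∂_2 − rank ∂_3 = (9 − 8) − 0 = 1, and there is no ∂_3, so H_2 ≅ Z.

H_0 ≅ Z^2,  H_1 = 0,  H_2 ≅ Z.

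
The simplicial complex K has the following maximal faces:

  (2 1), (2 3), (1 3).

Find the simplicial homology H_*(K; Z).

H_0 ≅ Z,  H_1 ≅ Z.

Fix the vertex order 1 < 2 < 3 and write every simplex with vertices in increasing order. Then dim K = 1 and the simplices of K are:

  0-simplices (3): [1], [2], [3]
  1-simplices (3): [1,2], [1,3], [2,3]

giving chain groups C_0 ≅ Z^3, C_1 ≅ Z^3.

The boundary map ∂_1: C_1 → C_0 maps an edge to its endpoints' difference, ∂[p,q] = q − p. For instance
  ∂[2,3] = [3] − [2].
The resulting 3×3 matrix has rank 2, and its Smith normal form has invariant factors (1,1).

From H_k ≅ ker(∂_k) / im(∂_{k+1}) we obtain:

  H_0: rank C_0 − rank ∂_1 = 3 − 2 = 1, and the invariant factors of ∂_1 are all 1, so H_0 ≅ Z.
  H_1: rank ker ∂_1 − rank ∂_2 = (3 − 2) − 0 = 1, and there is no ∂_2, so H_1 ≅ Z.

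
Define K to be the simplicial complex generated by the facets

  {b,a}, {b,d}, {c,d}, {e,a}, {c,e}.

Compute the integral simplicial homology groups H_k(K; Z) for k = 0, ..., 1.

We work with the vertex ordering a < b < c < d < e. The simplices of K, each written with vertices in increasing order, are:

  0-simplices (5): a, b, c, d, e
  1-simplices (5): ab, ae, bd, cd, ce

Hence C_0 ≅ Z^5, C_1 ≅ Z^5.

Boundary ∂_1: C_1 → C_0 sends each edge [p,q] (with p < q) to q − p. For instance
  ∂cd = d − c.
The resulting 5×5 matrix has rank 4, and its Smith normal form has invariant factors (1,1,1,1).

Computing H_k = (kernel of ∂_k) / (image of ∂_{k+1}):

  H_0: rank C_0 − rank ∂_1 = 5 − 4 = 1, and the invariant factors of ∂_1 are all 1, so H_0 = Z.
  H_1: rank ker ∂_1 − rank ∂_2 = (5 − 4) − 0 = 1, and there is no ∂_2, so H_1 = Z.

As a check, the Euler characteristic is 5 − 5 = 0, which agrees with 1 − 1 = 0.

H_0 ≅ Z,  H_1 ≅ Z.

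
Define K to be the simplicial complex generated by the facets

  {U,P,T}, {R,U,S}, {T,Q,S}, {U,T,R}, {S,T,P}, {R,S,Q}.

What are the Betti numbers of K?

b_0 = 1, b_1 = 1, b_2 = 0.

We work with the vertex ordering P < Q < R < S < T < U. The simplices of K, each written with vertices in increasing order, are:

  0-simplices (6): P, Q, R, S, T, U
  1-simplices (12): PS, PT, PU, QR, QS, QT, RS, RT, RU, ST, SU, TU
  2-simplices (6): PST, PTU, QRS, QST, RSU, RTU

so the chain groups are C_0 ≅ Z^6, C_1 ≅ Z^12, C_2 ≅ Z^6.

∂_1: C_1 → C_0 maps an edge to its endpoints' difference, ∂[p,q] = q − p.
As a 6×12 matrix over Z this has rank 5, with invariant factors (1,1,1,1,1).

Boundary ∂_2: C_2 → C_1 maps a triangle to the signed sum of its edges. For instance
  ∂RSU = SU − RU + RS,
  ∂RTU = TU − RU + RT.
The resulting 12×6 matrix has rank 6, and its Smith normal form has invariant factors (1,1,1,1,1,1).

From H_k ≅ ker(∂_k) / im(∂_{k+1}) we obtain:

  H_0: rank C_0 − rank ∂_1 = 6 − 5 = 1, and the invariant factors of ∂_1 are all 1, so H_0 ≅ Z.
  H_1: rank ker ∂_1 − rank ∂_2 = (12 − 5) − 6 = 1, and the invariant factors of ∂_2 are all 1, so H_1 ≅ Z.
  H_2: rank ker ∂_2 − rank ∂_3 = (6 − 6) − 0 = 0, and there is no ∂_3, so H_2 ≅ 0.

As a check, the Euler characteristic is 6 − 12 + 6 = 0, which agrees with 1 − 1 + 0 = 0.
(K is a triangulation of the cylinder S^1 x I.)

Hence the Betti numbers are b_0 = 1, b_1 = 1, b_2 = 0.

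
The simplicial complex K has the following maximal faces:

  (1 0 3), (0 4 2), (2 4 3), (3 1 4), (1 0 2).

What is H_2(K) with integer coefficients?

Take the total order 0 < 1 < 2 < 3 < 4 on the vertex set. Then K (dimension 2) consists of the simplices:

  0-simplices (5): [0], [1], [2], [3], [4]
  1-simplices (10): [0,1], [0,2], [0,3], [0,4], [1,2], [1,3], [1,4], [2,3], [2,4], [3,4]
  2-simplices (5): [0,1,2], [0,1,3], [0,2,4], [1,3,4], [2,3,4]

Hence C_0 ≅ Z^5, C_1 ≅ Z^10, C_2 ≅ Z^5.

The boundary map ∂_1: C_1 → C_0 is given by ∂[p,q] = [q] − [p].
This gives a 5×10 integer matrix of rank 4; reducing to Smith normal form yields diagonal entries (1,1,1,1).

∂_2: C_2 → C_1 acts by ∂[p,q,r] = [q,r] − [p,r] + [p,q]. For instance
  ∂[0,1,3] = [1,3] − [0,3] + [0,1],
  ∂[2,3,4] = [3,4] − [2,4] + [2,3].
The resulting 10×5 matrix has rank 5, and its Smith normal form has invariant factors (1,1,1,1,1).

Reading off H_k = ker ∂_k / im ∂_{k+1}:

  H_2: rank ker ∂_2 − rank ∂_3 = (5 − 5) − 0 = 0, and there is no ∂_3, so H_2 = 0.

H_2 ≅ 0.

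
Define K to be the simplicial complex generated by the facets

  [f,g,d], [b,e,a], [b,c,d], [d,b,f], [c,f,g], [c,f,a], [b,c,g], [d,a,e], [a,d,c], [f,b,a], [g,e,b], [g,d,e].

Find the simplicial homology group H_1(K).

K has 7 vertices, 18 edges, 12 triangles.
rank ∂_1 = 6, rank ∂_2 = 12 ⇒ b_1 = 18 − 6 − 12 = 0; ∂_2 has invariant factor(s) [2] giving torsion. So H_1 = Z/2Z.

H_1 ≅ Z/2Z.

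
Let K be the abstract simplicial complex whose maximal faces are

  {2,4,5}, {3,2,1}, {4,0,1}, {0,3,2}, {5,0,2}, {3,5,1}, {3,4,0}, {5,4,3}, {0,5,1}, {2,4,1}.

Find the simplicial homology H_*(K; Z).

Order the vertices as 0 < 1 < 2 < 3 < 4 < 5. Listing each simplex with vertices in this order, K has dimension 2 with simplices:

  0-simplices (6): [0], [1], [2], [3], [4], [5]
  1-simplices (15): [0,1], [0,2], [0,3], [0,4], [0,5], [1,2], [1,3], [1,4], [1,5], [2,3], [2,4], [2,5], [3,4], [3,5], [4,5]
  2-simplices (10): [0,1,4], [0,1,5], [0,2,3], [0,2,5], [0,3,4], [1,2,3], [1,2,4], [1,3,5], [2,4,5], [3,4,5]

giving chain groups C_0 ≅ Z^6, C_1 ≅ Z^15, C_2 ≅ Z^10.

Boundary ∂_1: C_1 → C_0 maps an edge to its endpoints' difference, ∂[p,q] = q − p. For instance
  ∂[0,3] = [3] − [0].
This gives a 6×15 integer matrix of rank 5; reducing to Smith normal form yields diagonal entries (1,1,1,1,1).

∂_2: C_2 → C_1 acts by ∂[p,q,r] = [q,r] − [p,r] + [p,q]. For instance
  ∂[1,3,5] = [3,5] − [1,5] + [1,3],
  ∂[0,2,5] = [2,5] − [0,5] + [0,2].
The 15×10 boundary matrix has rank 10 and Smith normal form diag(1,1,1,1,1,1,1,1,1,2).

Reading off H_k = ker ∂_k / im ∂_{k+1}:

  H_0: rank C_0 − rank ∂_1 = 6 − 5 = 1, and the invariant factors of ∂_1 are all 1, so H_0 = Z.
  H_1: rank ker ∂_1 − rank ∂_2 = (15 − 5) − 10 = 0, and ∂_2 has invariant factor 2 > 1, so H_1 = Z/2Z.
  H_2: rank ker ∂_2 − rank ∂_3 = (10 − 10) − 0 = 0, and there is no ∂_3, so H_2 = 0.

H_0 = Z,  H_1 = Z/2Z,  H_2 = 0.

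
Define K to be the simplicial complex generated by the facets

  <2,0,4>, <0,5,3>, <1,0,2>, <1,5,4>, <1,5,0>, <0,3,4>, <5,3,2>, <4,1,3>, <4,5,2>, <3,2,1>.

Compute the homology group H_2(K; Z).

Fix the vertex order 0 < 1 < 2 < 3 < 4 < 5 and write every simplex with vertices in increasing order. Then dim K = 2 and the simplices of K are:

  0-simplices (6): [0], [1], [2], [3], [4], [5]
  1-simplices (15): [0,1], [0,2], [0,3], [0,4], [0,5], [1,2], [1,3], [1,4], [1,5], [2,3], [2,4], [2,5], [3,4], [3,5], [4,5]
  2-simplices (10): [0,1,2], [0,1,5], [0,2,4], [0,3,4], [0,3,5], [1,2,3], [1,3,4], [1,4,5], [2,3,5], [2,4,5]

Hence C_0 ≅ Z^6, C_1 ≅ Z^15, C_2 ≅ Z^10.

The boundary map ∂_1: C_1 → C_0 maps an edge to its endpoints' difference, ∂[p,q] = q − p. For instance
  ∂[3,5] = [5] − [3].
The 6×15 boundary matrix has rank 5 and Smith normal form diag(1,1,1,1,1).

∂_2: C_2 → C_1 sends each 2-simplex [p,q,r] to [q,r] − [p,r] + [p,q]. For instance
  ∂[0,1,2] = [1,2] − [0,2] + [0,1],
  ∂[0,2,4] = [2,4] − [0,4] + [0,2].
The 15×10 boundary matrix has rank 10 and Smith normal form diag(1,1,1,1,1,1,1,1,1,2).

Computing H_k = (kernel of ∂_k) / (image of ∂_{k+1}):

  H_2: rank ker ∂_2 − rank ∂_3 = (10 − 10) − 0 = 0, and there is no ∂_3, so H_2 ≅ 0.

H_2 ≅ 0.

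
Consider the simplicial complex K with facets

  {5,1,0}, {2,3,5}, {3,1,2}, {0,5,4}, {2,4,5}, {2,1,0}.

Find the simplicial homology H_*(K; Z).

We work with the vertex ordering 0 < 1 < 2 < 3 < 4 < 5. The simplices of K, each written with vertices in increasing order, are:

  0-simplices (6): [0], [1], [2], [3], [4], [5]
  1-simplices (12): [0,1], [0,2], [0,4], [0,5], [1,2], [1,3], [1,5], [2,3], [2,4], [2,5], [3,5], [4,5]
  2-simplices (6): [0,1,2], [0,1,5], [0,4,5], [1,2,3], [2,3,5], [2,4,5]

giving chain groups C_0 ≅ Z^6, C_1 ≅ Z^12, C_2 ≅ Z^6.

The boundary map ∂_1: C_1 → C_0 is given by ∂[p,q] = [q] − [p]. For instance
  ∂[4,5] = [5] − [4].
This gives a 6×12 integer matrix of rank 5; reducing to Smith normal form yields diagonal entries (1,1,1,1,1).

∂_2: C_2 → C_1 sends each 2-simplex [p,q,r] to [q,r] − [p,r] + [p,q]. For instance
  ∂[0,1,2] = [1,2] − [0,2] + [0,1],
  ∂[2,4,5] = [4,5] − [2,5] + [2,4].
As a 12×6 matrix over Z this has rank 6, with invariant factors (1,1,1,1,1,1).

Now H_k = ker ∂_k / im ∂_{k+1}, so:

  H_0: rank C_0 − rank ∂_1 = 6 − 5 = 1, and the invariant factors of ∂_1 are all 1, so H_0 = Z.
  H_1: rank ker ∂_1 − rank ∂_2 = (12 − 5) − 6 = 1, and the invariant factors of ∂_2 are all 1, so H_1 = Z.
  H_2: rank ker ∂_2 − rank ∂_3 = (6 − 6) − 0 = 0, and there is no ∂_3, so H_2 = 0.

H_0 = Z,  H_1 = Z,  H_2 = 0.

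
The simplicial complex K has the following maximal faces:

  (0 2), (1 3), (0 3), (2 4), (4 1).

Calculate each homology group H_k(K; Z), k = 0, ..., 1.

We work with the vertex ordering 0 < 1 < 2 < 3 < 4. The simplices of K, each written with vertices in increasing order, are:

  0-simplices (5): [0], [1], [2], [3], [4]
  1-simplices (5): [0,2], [0,3], [1,3], [1,4], [2,4]

Hence C_0 ≅ Z^5, C_1 ≅ Z^5.

The boundary map ∂_1: C_1 → C_0 is given by ∂[p,q] = [q] − [p]. For instance
  ∂[2,4] = [4] − [2].
The resulting 5×5 matrix has rank 4, and its Smith normal form has invariant factors (1,1,1,1).

Computing H_k = (kernel of ∂_k) / (image of ∂_{k+1}):

  H_0: rank C_0 − rank ∂_1 = 5 − 4 = 1, and the invariant factors of ∂_1 are all 1, so H_0 ≅ Z.
  H_1: rank ker ∂_1 − rank ∂_2 = (5 − 4) − 0 = 1, and there is no ∂_2, so H_1 ≅ Z.

H_0 = Z,  H_1 = Z.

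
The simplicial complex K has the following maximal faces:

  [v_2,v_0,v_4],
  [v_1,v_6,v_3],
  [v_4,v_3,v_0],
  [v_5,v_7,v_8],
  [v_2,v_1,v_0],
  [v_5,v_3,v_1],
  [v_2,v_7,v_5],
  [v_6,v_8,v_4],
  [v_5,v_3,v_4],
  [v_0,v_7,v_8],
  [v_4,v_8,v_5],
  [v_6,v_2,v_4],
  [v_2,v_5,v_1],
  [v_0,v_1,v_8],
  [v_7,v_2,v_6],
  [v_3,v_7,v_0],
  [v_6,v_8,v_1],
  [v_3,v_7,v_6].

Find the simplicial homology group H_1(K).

H_1 = Z^2.

K has 9 vertices, 27 edges, 18 triangles.
rank ∂_1 = 8, rank ∂_2 = 17 ⇒ b_1 = 27 − 8 − 17 = 2; all invariant factors of ∂_2 are 1 so no torsion. So H_1 ≅ Z^2.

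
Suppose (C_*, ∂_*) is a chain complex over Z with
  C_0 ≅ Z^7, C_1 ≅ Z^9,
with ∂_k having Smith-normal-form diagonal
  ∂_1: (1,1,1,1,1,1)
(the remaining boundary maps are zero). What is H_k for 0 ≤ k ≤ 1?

H_0: b_0 = 7 − 0 − 6 = 1; torsion from ∂_1 factors > 1: none. So H_0 ≅ Z.
H_1: b_1 = 9 − 6 − 0 = 3; torsion from ∂_2 factors > 1: none. So H_1 ≅ Z^3.

H_0 ≅ Z,  H_1 ≅ Z^3.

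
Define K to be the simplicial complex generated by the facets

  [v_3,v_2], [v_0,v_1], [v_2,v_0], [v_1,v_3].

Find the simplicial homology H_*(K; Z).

H_0 = Z,  H_1 = Z.

Order the vertices as v_0 < v_1 < v_2 < v_3. Listing each simplex with vertices in this order, K has dimension 1 with simplices:

  0-simplices (4): [v_0], [v_1], [v_2], [v_3]
  1-simplices (4): [v_0,v_1], [v_0,v_2], [v_1,v_3], [v_2,v_3]

giving chain groups C_0 ≅ Z^4, C_1 ≅ Z^4.

The boundary map ∂_1: C_1 → C_0 is given by ∂[p,q] = [q] − [p].
This gives a 4×4 integer matrix of rank 3; reducing to Smith normal form yields diagonal entries (1,1,1).

From H_k ≅ ker(∂_k) / im(∂_{k+1}) we obtain:

  H_0: rank C_0 − rank ∂_1 = 4 − 3 = 1, and the invariant factors of ∂_1 are all 1, so H_0 ≅ Z.
  H_1: rank ker ∂_1 − rank ∂_2 = (4 − 3) − 0 = 1, and there is no ∂_2, so H_1 ≅ Z.

As a check, the Euler characteristic is 4 − 4 = 0, which agrees with 1 − 1 = 0.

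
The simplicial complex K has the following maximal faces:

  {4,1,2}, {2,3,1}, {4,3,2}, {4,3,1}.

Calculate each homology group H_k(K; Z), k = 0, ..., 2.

H_0 ≅ Z,  H_1 = 0,  H_2 ≅ Z.

Take the total order 1 < 2 < 3 < 4 on the vertex set. Then K (dimension 2) consists of the simplices:

  0-simplices (4): [1], [2], [3], [4]
  1-simplices (6): [1,2], [1,3], [1,4], [2,3], [2,4], [3,4]
  2-simplices (4): [1,2,3], [1,2,4], [1,3,4], [2,3,4]

Hence C_0 ≅ Z^4, C_1 ≅ Z^6, C_2 ≅ Z^4.

∂_1: C_1 → C_0 is given by ∂[p,q] = [q] − [p]. For instance
  ∂[2,4] = [4] − [2].
The resulting 4×6 matrix has rank 3, and its Smith normal form has invariant factors (1,1,1).

The boundary map ∂_2: C_2 → C_1 acts by ∂[p,q,r] = [q,r] − [p,r] + [p,q]. For instance
  ∂[1,2,4] = [2,4] − [1,4] + [1,2],
  ∂[1,3,4] = [3,4] − [1,4] + [1,3].
As a 6×4 matrix over Z this has rank 3, with invariant factors (1,1,1).

Computing H_k = (kernel of ∂_k) / (image of ∂_{k+1}):

  H_0: rank C_0 − rank ∂_1 = 4 − 3 = 1, and the invariant factors of ∂_1 are all 1, so H_0 ≅ Z.
  H_1: rank ker ∂_1 − rank ∂_2 = (6 − 3) − 3 = 0, and the invariant factors of ∂_2 are all 1, so H_1 ≅ 0.
  H_2: rank ker ∂_2 − rank ∂_3 = (4 − 3) − 0 = 1, and there is no ∂_3, so H_2 ≅ Z.

(K is a triangulation of the 2-sphere S^2.)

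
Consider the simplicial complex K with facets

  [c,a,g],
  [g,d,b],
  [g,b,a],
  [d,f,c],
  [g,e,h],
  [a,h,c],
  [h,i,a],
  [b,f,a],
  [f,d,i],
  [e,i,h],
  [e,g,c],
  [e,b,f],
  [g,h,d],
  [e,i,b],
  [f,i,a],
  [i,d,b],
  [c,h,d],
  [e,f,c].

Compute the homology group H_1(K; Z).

Fix the vertex order a < b < c < d < e < f < g < h < i and write every simplex with vertices in increasing order. Then dim K = 2 and the simplices of K are:

  0-simplices (9): a, b, c, d, e, f, g, h, i
  1-simplices (27): ab, ac, af, ag, ah, ai, bd, be, bf, bg, bi, cd, ce, cf, cg, ch, df, dg, dh, di, ef, eg, eh, ei, fi, gh, hi
  2-simplices (18): abf, abg, acg, ach, afi, ahi, bdg, bdi, bef, bei, cdf, cdh, cef, ceg, dfi, dgh, egh, ehi

so the chain groups are C_0 ≅ Z^9, C_1 ≅ Z^27, C_2 ≅ Z^18.

The boundary map ∂_1: C_1 → C_0 sends each edge [p,q] (with p < q) to q − p. For instance
  ∂ei = i − e.
The 9×27 boundary matrix has rank 8 and Smith normal form diag(1,1,1,1,1,1,1,1).

Boundary ∂_2: C_2 → C_1 maps a triangle to the signed sum of its edges. For instance
  ∂dfi = fi − di + df,
  ∂egh = gh − eh + eg.
The 27×18 boundary matrix has rank 18 and Smith normal form diag(1,1,1,1,1,1,1,1,1,1,1,1,1,1,1,1,1,2).

Reading off H_k = ker ∂_k / im ∂_{k+1}:

  H_1: rank ker ∂_1 − rank ∂_2 = (27 − 8) − 18 = 1, and ∂_2 has invariant factor 2 > 1, so H_1 = Z ⊕ Z/2.

(K is a triangulation of the Klein bottle.)

H_1 = Z ⊕ Z/2.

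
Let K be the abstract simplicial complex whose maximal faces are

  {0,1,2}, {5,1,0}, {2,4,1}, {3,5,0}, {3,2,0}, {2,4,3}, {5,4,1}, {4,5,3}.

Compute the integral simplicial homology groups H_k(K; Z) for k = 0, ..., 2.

Fix the vertex order 0 < 1 < 2 < 3 < 4 < 5 and write every simplex with vertices in increasing order. Then dim K = 2 and the simplices of K are:

  0-simplices (6): [0], [1], [2], [3], [4], [5]
  1-simplices (12): [0,1], [0,2], [0,3], [0,5], [1,2], [1,4], [1,5], [2,3], [2,4], [3,4], [3,5], [4,5]
  2-simplices (8): [0,1,2], [0,1,5], [0,2,3], [0,3,5], [1,2,4], [1,4,5], [2,3,4], [3,4,5]

so the chain groups are C_0 ≅ Z^6, C_1 ≅ Z^12, C_2 ≅ Z^8.

Boundary ∂_1: C_1 → C_0 is given by ∂[p,q] = [q] − [p]. For instance
  ∂[1,2] = [2] − [1].
As a 6×12 matrix over Z this has rank 5, with invariant factors (1,1,1,1,1).

∂_2: C_2 → C_1 acts by ∂[p,q,r] = [q,r] − [p,r] + [p,q]. For instance
  ∂[0,1,5] = [1,5] − [0,5] + [0,1],
  ∂[3,4,5] = [4,5] − [3,5] + [3,4].
The 12×8 boundary matrix has rank 7 and Smith normal form diag(1,1,1,1,1,1,1).

Now H_k = ker ∂_k / im ∂_{k+1}, so:

  H_0: rank C_0 − rank ∂_1 = 6 − 5 = 1, and the invariant factors of ∂_1 are all 1, so H_0 ≅ Z.
  H_1: rank ker ∂_1 − rank ∂_2 = (12 − 5) − 7 = 0, and the invariant factors of ∂_2 are all 1, so H_1 ≅ 0.
  H_2: rank ker ∂_2 − rank ∂_3 = (8 − 7) − 0 = 1, and there is no ∂_3, so H_2 ≅ Z.

H_0 = Z,  H_1 = 0,  H_2 = Z.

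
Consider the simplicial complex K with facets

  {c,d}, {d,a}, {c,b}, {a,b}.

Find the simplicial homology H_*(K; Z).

Fix the vertex order a < b < c < d and write every simplex with vertices in increasing order. Then dim K = 1 and the simplices of K are:

  0-simplices (4): a, b, c, d
  1-simplices (4): ab, ad, bc, cd

giving chain groups C_0 ≅ Z^4, C_1 ≅ Z^4.

The boundary map ∂_1: C_1 → C_0 sends each edge [p,q] (with p < q) to q − p.
As a 4×4 matrix over Z this has rank 3, with invariant factors (1,1,1).

Reading off H_k = ker ∂_k / im ∂_{k+1}:

  H_0: rank C_0 − rank ∂_1 = 4 − 3 = 1, and the invariant factors of ∂_1 are all 1, so H_0 = Z.
  H_1: rank ker ∂_1 − rank ∂_2 = (4 − 3) − 0 = 1, and there is no ∂_2, so H_1 = Z.

H_0 ≅ Z,  H_1 ≅ Z.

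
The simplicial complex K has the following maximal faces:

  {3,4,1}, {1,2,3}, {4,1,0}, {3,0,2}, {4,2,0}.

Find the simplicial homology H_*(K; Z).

Order the vertices as 0 < 1 < 2 < 3 < 4. Listing each simplex with vertices in this order, K has dimension 2 with simplices:

  0-simplices (5): [0], [1], [2], [3], [4]
  1-simplices (10): [0,1], [0,2], [0,3], [0,4], [1,2], [1,3], [1,4], [2,3], [2,4], [3,4]
  2-simplices (5): [0,1,4], [0,2,3], [0,2,4], [1,2,3], [1,3,4]

Hence C_0 ≅ Z^5, C_1 ≅ Z^10, C_2 ≅ Z^5.

Boundary ∂_1: C_1 → C_0 is given by ∂[p,q] = [q] − [p].
This gives a 5×10 integer matrix of rank 4; reducing to Smith normal form yields diagonal entries (1,1,1,1).

The boundary map ∂_2: C_2 → C_1 acts by ∂[p,q,r] = [q,r] − [p,r] + [p,q]. For instance
  ∂[0,1,4] = [1,4] − [0,4] + [0,1],
  ∂[0,2,4] = [2,4] − [0,4] + [0,2].
This gives a 10×5 integer matrix of rank 5; reducing to Smith normal form yields diagonal entries (1,1,1,1,1).

Now H_k = ker ∂_k / im ∂_{k+1}, so:

  H_0: rank C_0 − rank ∂_1 = 5 − 4 = 1, and the invariant factors of ∂_1 are all 1, so H_0 = Z.
  H_1: rank ker ∂_1 − rank ∂_2 = (10 − 4) − 5 = 1, and the invariant factors of ∂_2 are all 1, so H_1 = Z.
  H_2: rank ker ∂_2 − rank ∂_3 = (5 − 5) − 0 = 0, and there is no ∂_3, so H_2 = 0.

As a check, the Euler characteristic is 5 − 10 + 5 = 0, which agrees with 1 − 1 + 0 = 0.
(K is a triangulation of the Möbius band.)

H_0 = Z,  H_1 = Z,  H_2 = 0.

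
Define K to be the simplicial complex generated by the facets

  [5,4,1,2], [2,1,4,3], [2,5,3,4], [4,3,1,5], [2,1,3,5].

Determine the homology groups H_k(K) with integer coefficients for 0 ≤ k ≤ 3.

We work with the vertex ordering 1 < 2 < 3 < 4 < 5. The simplices of K, each written with vertices in increasing order, are:

  0-simplices (5): [1], [2], [3], [4], [5]
  1-simplices (10): [1,2], [1,3], [1,4], [1,5], [2,3], [2,4], [2,5], [3,4], [3,5], [4,5]
  2-simplices (10): [1,2,3], [1,2,4], [1,2,5], [1,3,4], [1,3,5], [1,4,5], [2,3,4], [2,3,5], [2,4,5], [3,4,5]
  3-simplices (5): [1,2,3,4], [1,2,3,5], [1,2,4,5], [1,3,4,5], [2,3,4,5]

Hence C_0 ≅ Z^5, C_1 ≅ Z^10, C_2 ≅ Z^10, C_3 ≅ Z^5.

∂_1: C_1 → C_0 is given by ∂[p,q] = [q] − [p]. For instance
  ∂[2,4] = [4] − [2].
The 5×10 boundary matrix has rank 4 and Smith normal form diag(1,1,1,1).

∂_2: C_2 → C_1 sends each 2-simplex [p,q,r] to [q,r] − [p,r] + [p,q]. For instance
  ∂[1,3,4] = [3,4] − [1,4] + [1,3],
  ∂[1,3,5] = [3,5] − [1,5] + [1,3].
This gives a 10×10 integer matrix of rank 6; reducing to Smith normal form yields diagonal entries (1,1,1,1,1,1).

∂_3: C_3 → C_2 sends each 3-simplex σ to the alternating sum Σ_i (−1)^i (σ with its i-th vertex removed). For instance
  ∂[1,2,3,5] = [2,3,5] − [1,3,5] + [1,2,5] − [1,2,3],
  ∂[1,2,3,4] = [2,3,4] − [1,3,4] + [1,2,4] − [1,2,3].
The resulting 10×5 matrix has rank 4, and its Smith normal form has invariant factors (1,1,1,1).

Computing H_k = (kernel of ∂_k) / (image of ∂_{k+1}):

  H_0: rank C_0 − rank ∂_1 = 5 − 4 = 1, and the invariant factors of ∂_1 are all 1, so H_0 = Z.
  H_1: rank ker ∂_1 − rank ∂_2 = (10 − 4) − 6 = 0, and the invariant factors of ∂_2 are all 1, so H_1 = 0.
  H_2: rank ker ∂_2 − rank ∂_3 = (10 − 6) − 4 = 0, and the invariant factors of ∂_3 are all 1, so H_2 = 0.
  H_3: rank ker ∂_3 − rank ∂_4 = (5 − 4) − 0 = 1, and there is no ∂_4, so H_3 = Z.

H_0 ≅ Z,  H_1 = 0,  H_2 = 0,  H_3 ≅ Z.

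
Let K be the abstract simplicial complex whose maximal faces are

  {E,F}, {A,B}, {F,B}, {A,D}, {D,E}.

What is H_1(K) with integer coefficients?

Order the vertices as A < B < D < E < F. Listing each simplex with vertices in this order, K has dimension 1 with simplices:

  0-simplices (5): A, B, D, E, F
  1-simplices (5): AB, AD, BF, DE, EF

giving chain groups C_0 ≅ Z^5, C_1 ≅ Z^5.

Boundary ∂_1: C_1 → C_0 is given by ∂[p,q] = [q] − [p].
The resulting 5×5 matrix has rank 4, and its Smith normal form has invariant factors (1,1,1,1).

Reading off H_k = ker ∂_k / im ∂_{k+1}:

  H_1: rank ker ∂_1 − rank ∂_2 = (5 − 4) − 0 = 1, and there is no ∂_2, so H_1 = Z.

(K is a triangulation of the circle S^1.)

H_1 = Z.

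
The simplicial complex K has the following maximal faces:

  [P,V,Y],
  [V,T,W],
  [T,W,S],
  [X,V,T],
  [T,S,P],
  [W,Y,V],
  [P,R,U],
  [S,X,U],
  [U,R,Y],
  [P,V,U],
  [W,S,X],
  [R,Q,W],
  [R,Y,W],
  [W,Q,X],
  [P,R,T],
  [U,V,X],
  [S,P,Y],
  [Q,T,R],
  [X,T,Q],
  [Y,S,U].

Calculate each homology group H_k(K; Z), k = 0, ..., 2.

Fix the vertex order P < Q < R < S < T < U < V < W < X < Y and write every simplex with vertices in increasing order. Then dim K = 2 and the simplices of K are:

  0-simplices (10): P, Q, R, S, T, U, V, W, X, Y
  1-simplices (30): PR, PS, PT, PU, PV, PY, QR, QT, QW, QX, RT, RU, RW, RY, ST, SU, SW, SX, SY, TV, TW, TX, UV, UX, UY, VW, VX, VY, WX, WY
  2-simplices (20): PRT, PRU, PST, PSY, PUV, PVY, QRT, QRW, QTX, QWX, RUY, RWY, STW, SUX, SUY, SWX, TVW, TVX, UVX, VWY

so the chain groups are C_0 ≅ Z^10, C_1 ≅ Z^30, C_2 ≅ Z^20.

∂_1: C_1 → C_0 maps an edge to its endpoints' difference, ∂[p,q] = q − p.
As a 10×30 matrix over Z this has rank 9, with invariant factors (1,1,1,1,1,1,1,1,1).

∂_2: C_2 → C_1 sends each 2-simplex [p,q,r] to [q,r] − [p,r] + [p,q]. For instance
  ∂RUY = UY − RY + RU,
  ∂TVW = VW − TW + TV.
This gives a 30×20 integer matrix of rank 20; reducing to Smith normal form yields diagonal entries (1,1,1,1,1,1,1,1,1,1,1,1,1,1,1,1,1,1,1,2).

Now H_k = ker ∂_k / im ∂_{k+1}, so:

  H_0: rank C_0 − rank ∂_1 = 10 − 9 = 1, and the invariant factors of ∂_1 are all 1, so H_0 = Z.
  H_1: rank ker ∂_1 − rank ∂_2 = (30 − 9) − 20 = 1, and ∂_2 has invariant factor 2 > 1, so H_1 = Z ⊕ Z_2.
  H_2: rank ker ∂_2 − rank ∂_3 = (20 − 20) − 0 = 0, and there is no ∂_3, so H_2 = 0.

(K is a triangulation of the Klein bottle.)

H_0 = Z,  H_1 = Z ⊕ Z_2,  H_2 = 0.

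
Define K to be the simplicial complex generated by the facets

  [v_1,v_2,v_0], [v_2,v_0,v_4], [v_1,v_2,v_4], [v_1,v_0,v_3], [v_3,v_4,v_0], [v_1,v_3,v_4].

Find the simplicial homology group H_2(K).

Take the total order v_0 < v_1 < v_2 < v_3 < v_4 on the vertex set. Then K (dimension 2) consists of the simplices:

  0-simplices (5): [v_0], [v_1], [v_2], [v_3], [v_4]
  1-simplices (9): [v_0,v_1], [v_0,v_2], [v_0,v_3], [v_0,v_4], [v_1,v_2], [v_1,v_3], [v_1,v_4], [v_2,v_4], [v_3,v_4]
  2-simplices (6): [v_0,v_1,v_2], [v_0,v_1,v_3], [v_0,v_2,v_4], [v_0,v_3,v_4], [v_1,v_2,v_4], [v_1,v_3,v_4]

so the chain groups are C_0 ≅ Z^5, C_1 ≅ Z^9, C_2 ≅ Z^6.

Boundary ∂_1: C_1 → C_0 is given by ∂[p,q] = [q] − [p].
This gives a 5×9 integer matrix of rank 4; reducing to Smith normal form yields diagonal entries (1,1,1,1).

∂_2: C_2 → C_1 maps a triangle to the signed sum of its edges. For instance
  ∂[v_0,v_1,v_3] = [v_1,v_3] − [v_0,v_3] + [v_0,v_1],
  ∂[v_0,v_1,v_2] = [v_1,v_2] − [v_0,v_2] + [v_0,v_1].
This gives a 9×6 integer matrix of rank 5; reducing to Smith normal form yields diagonal entries (1,1,1,1,1).

Computing H_k = (kernel of ∂_k) / (image of ∂_{k+1}):

  H_2: rank ker ∂_2 − rank ∂_3 = (6 − 5) − 0 = 1, and there is no ∂_3, so H_2 ≅ Z.

(K is a triangulation of the 2-sphere S^2.)

H_2 = Z.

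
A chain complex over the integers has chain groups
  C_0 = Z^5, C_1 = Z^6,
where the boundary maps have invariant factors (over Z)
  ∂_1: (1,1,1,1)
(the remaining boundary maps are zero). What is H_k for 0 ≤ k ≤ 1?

H_0 = Z,  H_1 = Z^2.

H_0: b_0 = 5 − 0 − 4 = 1; torsion from ∂_1 factors > 1: none. So H_0 = Z.
H_1: b_1 = 6 − 4 − 0 = 2; torsion from ∂_2 factors > 1: none. So H_1 = Z^2.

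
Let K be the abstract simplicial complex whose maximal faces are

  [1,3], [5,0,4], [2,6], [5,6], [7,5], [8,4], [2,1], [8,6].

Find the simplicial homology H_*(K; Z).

H_0 ≅ Z,  H_1 ≅ Z,  H_2 = 0.

K has 9 vertices, 10 edges, 1 triangle.
rank ∂_0 = 0, rank ∂_1 = 8 ⇒ b_0 = 9 − 0 − 8 = 1; all invariant factors of ∂_1 are 1 so no torsion. So H_0 ≅ Z.
rank ∂_1 = 8, rank ∂_2 = 1 ⇒ b_1 = 10 − 8 − 1 = 1; all invariant factors of ∂_2 are 1 so no torsion. So H_1 ≅ Z.
rank ∂_2 = 1, rank ∂_3 = 0 ⇒ b_2 = 1 − 1 − 0 = 0. So H_2 ≅ 0.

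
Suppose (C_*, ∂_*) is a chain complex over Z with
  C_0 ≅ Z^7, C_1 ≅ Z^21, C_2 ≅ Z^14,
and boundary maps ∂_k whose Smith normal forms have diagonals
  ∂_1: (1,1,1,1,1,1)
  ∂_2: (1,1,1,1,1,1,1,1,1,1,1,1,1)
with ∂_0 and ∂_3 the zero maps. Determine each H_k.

H_0 ≅ Z,  H_1 ≅ Z^2,  H_2 ≅ Z.

H_0: b_0 = 7 − 0 − 6 = 1; torsion from ∂_1 factors > 1: none. So H_0 ≅ Z.
H_1: b_1 = 21 − 6 − 13 = 2; torsion from ∂_2 factors > 1: none. So H_1 ≅ Z^2.
H_2: b_2 = 14 − 13 − 0 = 1; torsion from ∂_3 factors > 1: none. So H_2 ≅ Z.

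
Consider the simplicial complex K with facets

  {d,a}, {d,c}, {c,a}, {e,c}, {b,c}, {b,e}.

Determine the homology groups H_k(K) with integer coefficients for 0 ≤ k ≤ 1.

K has 5 vertices, 6 edges.
rank ∂_0 = 0, rank ∂_1 = 4 ⇒ b_0 = 5 − 0 − 4 = 1; all invariant factors of ∂_1 are 1 so no torsion. So H_0 = Z.
rank ∂_1 = 4, rank ∂_2 = 0 ⇒ b_1 = 6 − 4 − 0 = 2. So H_1 = Z^2.

H_0 = Z,  H_1 = Z^2.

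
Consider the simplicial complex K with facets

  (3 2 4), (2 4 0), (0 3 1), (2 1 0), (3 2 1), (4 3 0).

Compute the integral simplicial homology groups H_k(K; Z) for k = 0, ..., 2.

H_0 ≅ Z,  H_1 = 0,  H_2 ≅ Z.

Take the total order 0 < 1 < 2 < 3 < 4 on the vertex set. Then K (dimension 2) consists of the simplices:

  0-simplices (5): [0], [1], [2], [3], [4]
  1-simplices (9): [0,1], [0,2], [0,3], [0,4], [1,2], [1,3], [2,3], [2,4], [3,4]
  2-simplices (6): [0,1,2], [0,1,3], [0,2,4], [0,3,4], [1,2,3], [2,3,4]

so the chain groups are C_0 ≅ Z^5, C_1 ≅ Z^9, C_2 ≅ Z^6.

The boundary map ∂_1: C_1 → C_0 is given by ∂[p,q] = [q] − [p]. For instance
  ∂[0,3] = [3] − [0].
The resulting 5×9 matrix has rank 4, and its Smith normal form has invariant factors (1,1,1,1).

∂_2: C_2 → C_1 maps a triangle to the signed sum of its edges. For instance
  ∂[0,2,4] = [2,4] − [0,4] + [0,2],
  ∂[0,1,3] = [1,3] − [0,3] + [0,1].
As a 9×6 matrix over Z this has rank 5, with invariant factors (1,1,1,1,1).

Computing H_k = (kernel of ∂_k) / (image of ∂_{k+1}):

  H_0: rank C_0 − rank ∂_1 = 5 − 4 = 1, and the invariant factors of ∂_1 are all 1, so H_0 = Z.
  H_1: rank ker ∂_1 − rank ∂_2 = (9 − 4) − 5 = 0, and the invariant factors of ∂_2 are all 1, so H_1 = 0.
  H_2: rank ker ∂_2 − rank ∂_3 = (6 − 5) − 0 = 1, and there is no ∂_3, so H_2 = Z.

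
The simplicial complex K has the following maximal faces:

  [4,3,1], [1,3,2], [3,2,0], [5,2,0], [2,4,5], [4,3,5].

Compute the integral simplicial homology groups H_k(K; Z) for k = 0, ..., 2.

We work with the vertex ordering 0 < 1 < 2 < 3 < 4 < 5. The simplices of K, each written with vertices in increasing order, are:

  0-simplices (6): [0], [1], [2], [3], [4], [5]
  1-simplices (12): [0,2], [0,3], [0,5], [1,2], [1,3], [1,4], [2,3], [2,4], [2,5], [3,4], [3,5], [4,5]
  2-simplices (6): [0,2,3], [0,2,5], [1,2,3], [1,3,4], [2,4,5], [3,4,5]

so the chain groups are C_0 ≅ Z^6, C_1 ≅ Z^12, C_2 ≅ Z^6.

Boundary ∂_1: C_1 → C_0 is given by ∂[p,q] = [q] − [p].
As a 6×12 matrix over Z this has rank 5, with invariant factors (1,1,1,1,1).

The boundary map ∂_2: C_2 → C_1 maps a triangle to the signed sum of its edges. For instance
  ∂[0,2,5] = [2,5] − [0,5] + [0,2],
  ∂[1,3,4] = [3,4] − [1,4] + [1,3].
This gives a 12×6 integer matrix of rank 6; reducing to Smith normal form yields diagonal entries (1,1,1,1,1,1).

Reading off H_k = ker ∂_k / im ∂_{k+1}:

  H_0: rank C_0 − rank ∂_1 = 6 − 5 = 1, and the invariant factors of ∂_1 are all 1, so H_0 ≅ Z.
  H_1: rank ker ∂_1 − rank ∂_2 = (12 − 5) − 6 = 1, and the invariant factors of ∂_2 are all 1, so H_1 ≅ Z.
  H_2: rank ker ∂_2 − rank ∂_3 = (6 − 6) − 0 = 0, and there is no ∂_3, so H_2 ≅ 0.

H_0 ≅ Z,  H_1 ≅ Z,  H_2 = 0.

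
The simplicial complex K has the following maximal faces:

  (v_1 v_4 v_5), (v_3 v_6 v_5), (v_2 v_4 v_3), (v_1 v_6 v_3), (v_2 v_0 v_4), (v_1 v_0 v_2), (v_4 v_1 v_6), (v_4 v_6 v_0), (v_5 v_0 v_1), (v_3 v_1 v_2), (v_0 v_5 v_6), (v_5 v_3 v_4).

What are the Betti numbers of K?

We work with the vertex ordering v_0 < v_1 < v_2 < v_3 < v_4 < v_5 < v_6. The simplices of K, each written with vertices in increasing order, are:

  0-simplices (7): [v_0], [v_1], [v_2], [v_3], [v_4], [v_5], [v_6]
  1-simplices (18): (18 of them)
  2-simplices (12): (12 of them)

Hence C_0 ≅ Z^7, C_1 ≅ Z^18, C_2 ≅ Z^12.

The boundary map ∂_1: C_1 → C_0 sends each edge [p,q] (with p < q) to q − p. For instance
  ∂[v_5,v_6] = [v_6] − [v_5].
This gives a 7×18 integer matrix of rank 6; reducing to Smith normal form yields diagonal entries (1,1,1,1,1,1).

The boundary map ∂_2: C_2 → C_1 maps a triangle to the signed sum of its edges. For instance
  ∂[v_0,v_1,v_2] = [v_1,v_2] − [v_0,v_2] + [v_0,v_1],
  ∂[v_0,v_2,v_4] = [v_2,v_4] − [v_0,v_4] + [v_0,v_2].
As a 18×12 matrix over Z this has rank 12, with invariant factors (1,1,1,1,1,1,1,1,1,1,1,2).

Computing H_k = (kernel of ∂_k) / (image of ∂_{k+1}):

  H_0: rank C_0 − rank ∂_1 = 7 − 6 = 1, and the invariant factors of ∂_1 are all 1, so H_0 = Z.
  H_1: rank ker ∂_1 − rank ∂_2 = (18 − 6) − 12 = 0, and ∂_2 has invariant factor 2 > 1, so H_1 = Z/2.
  H_2: rank ker ∂_2 − rank ∂_3 = (12 − 12) − 0 = 0, and there is no ∂_3, so H_2 = 0.

(K is a triangulation of the real projective plane RP^2.)

Hence the Betti numbers are b_0 = 1, b_1 = 0, b_2 = 0.

b_0 = 1, b_1 = 0, b_2 = 0.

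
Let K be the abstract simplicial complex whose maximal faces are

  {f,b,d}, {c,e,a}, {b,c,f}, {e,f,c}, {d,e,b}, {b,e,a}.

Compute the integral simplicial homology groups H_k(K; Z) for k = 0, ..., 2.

Fix the vertex order a < b < c < d < e < f and write every simplex with vertices in increasing order. Then dim K = 2 and the simplices of K are:

  0-simplices (6): a, b, c, d, e, f
  1-simplices (12): ab, ac, ae, bc, bd, be, bf, ce, cf, de, df, ef
  2-simplices (6): abe, ace, bcf, bde, bdf, cef

so the chain groups are C_0 ≅ Z^6, C_1 ≅ Z^12, C_2 ≅ Z^6.

Boundary ∂_1: C_1 → C_0 is given by ∂[p,q] = [q] − [p].
The 6×12 boundary matrix has rank 5 and Smith normal form diag(1,1,1,1,1).

Boundary ∂_2: C_2 → C_1 maps a triangle to the signed sum of its edges. For instance
  ∂bdf = df − bf + bd,
  ∂bcf = cf − bf + bc.
As a 12×6 matrix over Z this has rank 6, with invariant factors (1,1,1,1,1,1).

Computing H_k = (kernel of ∂_k) / (image of ∂_{k+1}):

  H_0: rank C_0 − rank ∂_1 = 6 − 5 = 1, and the invariant factors of ∂_1 are all 1, so H_0 = Z.
  H_1: rank ker ∂_1 − rank ∂_2 = (12 − 5) − 6 = 1, and the invariant factors of ∂_2 are all 1, so H_1 = Z.
  H_2: rank ker ∂_2 − rank ∂_3 = (6 − 6) − 0 = 0, and there is no ∂_3, so H_2 = 0.

(K is a triangulation of the cylinder S^1 x I.)

H_0 = Z,  H_1 = Z,  H_2 = 0.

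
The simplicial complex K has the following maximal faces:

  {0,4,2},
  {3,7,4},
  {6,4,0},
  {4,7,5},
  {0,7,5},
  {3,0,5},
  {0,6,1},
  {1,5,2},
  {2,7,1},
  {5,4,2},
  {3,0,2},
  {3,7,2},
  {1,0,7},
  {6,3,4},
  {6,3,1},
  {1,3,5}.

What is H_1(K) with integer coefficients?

Take the total order 0 < 1 < 2 < 3 < 4 < 5 < 6 < 7 on the vertex set. Then K (dimension 2) consists of the simplices:

  0-simplices (8): [0], [1], [2], [3], [4], [5], [6], [7]
  1-simplices (24): (24 of them)
  2-simplices (16): [0,1,6], [0,1,7], [0,2,3], [0,2,4], [0,3,5], [0,4,6], [0,5,7], [1,2,5], [1,2,7], [1,3,5], [1,3,6], [2,3,7], [2,4,5], [3,4,6], [3,4,7], [4,5,7]

giving chain groups C_0 ≅ Z^8, C_1 ≅ Z^24, C_2 ≅ Z^16.

Boundary ∂_1: C_1 → C_0 maps an edge to its endpoints' difference, ∂[p,q] = q − p.
This gives a 8×24 integer matrix of rank 7; reducing to Smith normal form yields diagonal entries (1,1,1,1,1,1,1).

The boundary map ∂_2: C_2 → C_1 maps a triangle to the signed sum of its edges. For instance
  ∂[0,2,3] = [2,3] − [0,3] + [0,2],
  ∂[3,4,6] = [4,6] − [3,6] + [3,4].
This gives a 24×16 integer matrix of rank 15; reducing to Smith normal form yields diagonal entries (1,1,1,1,1,1,1,1,1,1,1,1,1,1,1).

Computing H_k = (kernel of ∂_k) / (image of ∂_{k+1}):

  H_1: rank ker ∂_1 − rank ∂_2 = (24 − 7) − 15 = 2, and the invariant factors of ∂_2 are all 1, so H_1 = Z^2.

H_1 ≅ Z^2.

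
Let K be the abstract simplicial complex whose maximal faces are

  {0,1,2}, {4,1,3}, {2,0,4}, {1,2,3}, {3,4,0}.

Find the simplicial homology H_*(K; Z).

Order the vertices as 0 < 1 < 2 < 3 < 4. Listing each simplex with vertices in this order, K has dimension 2 with simplices:

  0-simplices (5): [0], [1], [2], [3], [4]
  1-simplices (10): [0,1], [0,2], [0,3], [0,4], [1,2], [1,3], [1,4], [2,3], [2,4], [3,4]
  2-simplices (5): [0,1,2], [0,2,4], [0,3,4], [1,2,3], [1,3,4]

so the chain groups are C_0 ≅ Z^5, C_1 ≅ Z^10, C_2 ≅ Z^5.

The boundary map ∂_1: C_1 → C_0 maps an edge to its endpoints' difference, ∂[p,q] = q − p. For instance
  ∂[2,4] = [4] − [2].
The 5×10 boundary matrix has rank 4 and Smith normal form diag(1,1,1,1).

The boundary map ∂_2: C_2 → C_1 maps a triangle to the signed sum of its edges. For instance
  ∂[0,3,4] = [3,4] − [0,4] + [0,3],
  ∂[0,2,4] = [2,4] − [0,4] + [0,2].
As a 10×5 matrix over Z this has rank 5, with invariant factors (1,1,1,1,1).

From H_k ≅ ker(∂_k) / im(∂_{k+1}) we obtain:

  H_0: rank C_0 − rank ∂_1 = 5 − 4 = 1, and the invariant factors of ∂_1 are all 1, so H_0 = Z.
  H_1: rank ker ∂_1 − rank ∂_2 = (10 − 4) − 5 = 1, and the invariant factors of ∂_2 are all 1, so H_1 = Z.
  H_2: rank ker ∂_2 − rank ∂_3 = (5 − 5) − 0 = 0, and there is no ∂_3, so H_2 = 0.

As a check, the Euler characteristic is 5 − 10 + 5 = 0, which agrees with 1 − 1 + 0 = 0.

H_0 ≅ Z,  H_1 ≅ Z,  H_2 = 0.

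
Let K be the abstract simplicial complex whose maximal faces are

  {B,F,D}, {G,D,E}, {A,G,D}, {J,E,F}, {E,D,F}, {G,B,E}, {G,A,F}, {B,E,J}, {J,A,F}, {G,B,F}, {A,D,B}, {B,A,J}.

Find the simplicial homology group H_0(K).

H_0 = Z.

K has 7 vertices, 18 edges, 12 triangles.
rank ∂_0 = 0, rank ∂_1 = 6 ⇒ b_0 = 7 − 0 − 6 = 1; all invariant factors of ∂_1 are 1 so no torsion. So H_0 = Z.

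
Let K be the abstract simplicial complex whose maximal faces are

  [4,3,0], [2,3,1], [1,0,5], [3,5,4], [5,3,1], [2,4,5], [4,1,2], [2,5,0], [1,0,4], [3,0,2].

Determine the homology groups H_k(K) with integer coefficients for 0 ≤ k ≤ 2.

Take the total order 0 < 1 < 2 < 3 < 4 < 5 on the vertex set. Then K (dimension 2) consists of the simplices:

  0-simplices (6): [0], [1], [2], [3], [4], [5]
  1-simplices (15): [0,1], [0,2], [0,3], [0,4], [0,5], [1,2], [1,3], [1,4], [1,5], [2,3], [2,4], [2,5], [3,4], [3,5], [4,5]
  2-simplices (10): [0,1,4], [0,1,5], [0,2,3], [0,2,5], [0,3,4], [1,2,3], [1,2,4], [1,3,5], [2,4,5], [3,4,5]

giving chain groups C_0 ≅ Z^6, C_1 ≅ Z^15, C_2 ≅ Z^10.

The boundary map ∂_1: C_1 → C_0 maps an edge to its endpoints' difference, ∂[p,q] = q − p.
The 6×15 boundary matrix has rank 5 and Smith normal form diag(1,1,1,1,1).

Boundary ∂_2: C_2 → C_1 acts by ∂[p,q,r] = [q,r] − [p,r] + [p,q]. For instance
  ∂[0,2,3] = [2,3] − [0,3] + [0,2],
  ∂[3,4,5] = [4,5] − [3,5] + [3,4].
The resulting 15×10 matrix has rank 10, and its Smith normal form has invariant factors (1,1,1,1,1,1,1,1,1,2).

Now H_k = ker ∂_k / im ∂_{k+1}, so:

  H_0: rank C_0 − rank ∂_1 = 6 − 5 = 1, and the invariant factors of ∂_1 are all 1, so H_0 ≅ Z.
  H_1: rank ker ∂_1 − rank ∂_2 = (15 − 5) − 10 = 0, and ∂_2 has invariant factor 2 > 1, so H_1 ≅ Z/2.
  H_2: rank ker ∂_2 − rank ∂_3 = (10 − 10) − 0 = 0, and there is no ∂_3, so H_2 ≅ 0.

H_0 ≅ Z,  H_1 ≅ Z/2,  H_2 = 0.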